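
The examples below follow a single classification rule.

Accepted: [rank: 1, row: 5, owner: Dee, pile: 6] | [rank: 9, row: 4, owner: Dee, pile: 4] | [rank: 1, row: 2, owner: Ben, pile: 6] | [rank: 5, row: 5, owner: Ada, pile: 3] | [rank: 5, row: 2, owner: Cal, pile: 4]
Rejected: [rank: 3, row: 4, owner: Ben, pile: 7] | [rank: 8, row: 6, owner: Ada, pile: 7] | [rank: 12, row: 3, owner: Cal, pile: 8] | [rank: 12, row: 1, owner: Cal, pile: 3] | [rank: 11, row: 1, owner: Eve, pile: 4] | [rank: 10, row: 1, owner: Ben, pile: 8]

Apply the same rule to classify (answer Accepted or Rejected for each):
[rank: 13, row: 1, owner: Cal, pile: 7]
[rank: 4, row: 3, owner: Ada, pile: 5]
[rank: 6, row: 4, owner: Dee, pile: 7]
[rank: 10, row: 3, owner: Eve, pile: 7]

'Accepted' ⟺ row ≥ 2 AND pile ≤ 6.

Rejected, Accepted, Rejected, Rejected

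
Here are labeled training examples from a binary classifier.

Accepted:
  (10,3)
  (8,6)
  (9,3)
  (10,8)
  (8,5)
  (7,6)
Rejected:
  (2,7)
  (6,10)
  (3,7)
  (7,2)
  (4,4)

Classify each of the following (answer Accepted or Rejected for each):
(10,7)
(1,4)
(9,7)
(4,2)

Accepted, Rejected, Accepted, Rejected

The simplest hypothesis consistent with all the labels is: first > second AND sum ≥ 10.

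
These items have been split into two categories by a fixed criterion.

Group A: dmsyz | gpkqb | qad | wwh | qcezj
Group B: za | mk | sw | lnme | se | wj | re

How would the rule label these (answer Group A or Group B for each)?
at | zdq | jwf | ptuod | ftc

A rule that fits every label: odd length — true of each 'Group A' example, false of each 'Group B' one.

Group B, Group A, Group A, Group A, Group A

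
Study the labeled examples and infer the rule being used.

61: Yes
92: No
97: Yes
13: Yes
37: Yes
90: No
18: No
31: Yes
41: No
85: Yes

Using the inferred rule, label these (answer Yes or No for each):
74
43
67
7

No, Yes, Yes, Yes

Every 'Yes' example satisfies: ≡ 1 (mod 3). None of the 'No' examples do.
74: 74 mod 3 = 2, fails this test → No. 43: 43 mod 3 = 1, qualifies → Yes. 67: 67 mod 3 = 1, qualifies → Yes. 7: 7 mod 3 = 1, qualifies → Yes.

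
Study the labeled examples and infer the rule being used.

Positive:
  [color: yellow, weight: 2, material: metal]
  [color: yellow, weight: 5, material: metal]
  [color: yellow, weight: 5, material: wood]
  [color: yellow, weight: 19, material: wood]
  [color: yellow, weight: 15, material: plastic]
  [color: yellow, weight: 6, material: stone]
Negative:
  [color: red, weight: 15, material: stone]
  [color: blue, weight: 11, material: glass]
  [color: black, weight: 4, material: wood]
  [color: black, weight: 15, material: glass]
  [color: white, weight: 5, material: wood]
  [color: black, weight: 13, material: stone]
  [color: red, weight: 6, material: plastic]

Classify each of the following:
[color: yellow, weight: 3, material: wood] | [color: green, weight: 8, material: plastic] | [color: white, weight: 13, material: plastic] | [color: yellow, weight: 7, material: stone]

Positive, Negative, Negative, Positive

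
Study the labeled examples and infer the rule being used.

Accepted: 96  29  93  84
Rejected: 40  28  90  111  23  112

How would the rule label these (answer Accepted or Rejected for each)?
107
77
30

Rejected, Accepted, Rejected

All 'Accepted' examples share one property — digit sum ≥ 11 — and every 'Rejected' example lacks it.
107: digit sum 1+0+7 = 8, doesn't qualify → Rejected. 77: digit sum 7+7 = 14, fits → Accepted. 30: digit sum 3+0 = 3, doesn't qualify → Rejected.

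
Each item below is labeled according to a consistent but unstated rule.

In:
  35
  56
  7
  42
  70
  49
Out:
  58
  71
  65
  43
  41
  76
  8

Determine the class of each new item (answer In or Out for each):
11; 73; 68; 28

Out, Out, Out, In

The classifier is using: multiple of 7.
11: 11 = 7·1 + 4, fails the rule → Out.
73: 73 = 7·10 + 3, fails the rule → Out.
68: 68 = 7·9 + 5, fails the rule → Out.
28: 28 = 7·4, qualifies → In.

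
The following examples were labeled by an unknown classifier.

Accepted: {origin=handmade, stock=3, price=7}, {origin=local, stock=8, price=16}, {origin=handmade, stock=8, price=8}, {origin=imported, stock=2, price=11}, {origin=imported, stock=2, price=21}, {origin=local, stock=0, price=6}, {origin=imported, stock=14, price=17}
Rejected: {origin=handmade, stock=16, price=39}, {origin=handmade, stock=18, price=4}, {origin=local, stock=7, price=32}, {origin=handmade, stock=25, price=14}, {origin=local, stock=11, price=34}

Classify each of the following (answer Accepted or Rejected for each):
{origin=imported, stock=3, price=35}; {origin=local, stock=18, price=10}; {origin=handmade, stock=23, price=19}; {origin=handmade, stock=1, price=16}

Rejected, Rejected, Rejected, Accepted

The common property of the 'Accepted' items is: price ≤ 21 AND stock ≤ 14. No 'Rejected' item has it.
{origin=imported, stock=3, price=35}: price = 35, stock = 3 — doesn't match, so Rejected.
{origin=local, stock=18, price=10}: price = 10, stock = 18 — doesn't match, so Rejected.
{origin=handmade, stock=23, price=19}: price = 19, stock = 23 — doesn't match, so Rejected.
{origin=handmade, stock=1, price=16}: price = 16, stock = 1 — satisfies this, so Accepted.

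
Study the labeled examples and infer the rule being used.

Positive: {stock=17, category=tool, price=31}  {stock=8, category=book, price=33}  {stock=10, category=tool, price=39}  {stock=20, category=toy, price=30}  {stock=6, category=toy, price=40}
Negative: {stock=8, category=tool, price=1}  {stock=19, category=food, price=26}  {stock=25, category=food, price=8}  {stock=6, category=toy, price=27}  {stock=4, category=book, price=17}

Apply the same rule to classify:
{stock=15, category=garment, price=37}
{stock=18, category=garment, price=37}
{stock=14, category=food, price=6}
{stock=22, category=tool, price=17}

Positive, Positive, Negative, Negative

All 'Positive' examples share one property — price ≥ 30 — and every 'Negative' example lacks it.
{stock=15, category=garment, price=37}: price = 37 — checks out, so Positive.
{stock=18, category=garment, price=37}: price = 37 — checks out, so Positive.
{stock=14, category=food, price=6}: price = 6 — does not fit, so Negative.
{stock=22, category=tool, price=17}: price = 17 — does not fit, so Negative.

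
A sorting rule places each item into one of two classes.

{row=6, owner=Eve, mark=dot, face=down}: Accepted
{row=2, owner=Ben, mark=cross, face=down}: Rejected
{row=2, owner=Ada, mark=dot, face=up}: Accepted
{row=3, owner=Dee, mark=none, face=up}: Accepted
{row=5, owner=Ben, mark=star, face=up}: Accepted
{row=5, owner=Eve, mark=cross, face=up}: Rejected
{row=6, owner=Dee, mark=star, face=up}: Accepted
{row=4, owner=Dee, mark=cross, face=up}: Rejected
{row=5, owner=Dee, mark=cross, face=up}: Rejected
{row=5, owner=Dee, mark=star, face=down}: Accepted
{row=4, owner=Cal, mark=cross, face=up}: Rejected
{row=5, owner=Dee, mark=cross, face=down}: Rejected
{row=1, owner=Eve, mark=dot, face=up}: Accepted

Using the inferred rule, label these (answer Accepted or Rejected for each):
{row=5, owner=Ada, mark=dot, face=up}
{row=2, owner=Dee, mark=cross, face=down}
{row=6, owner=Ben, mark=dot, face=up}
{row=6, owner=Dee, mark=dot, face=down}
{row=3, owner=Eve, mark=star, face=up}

Accepted, Rejected, Accepted, Accepted, Accepted

A rule that fits every label: mark is not cross — true of each 'Accepted' example, false of each 'Rejected' one.
{row=5, owner=Ada, mark=dot, face=up}: mark is dot — passes, so Accepted. {row=2, owner=Dee, mark=cross, face=down}: mark is cross — lacks this property, so Rejected. {row=6, owner=Ben, mark=dot, face=up}: mark is dot — passes, so Accepted. {row=6, owner=Dee, mark=dot, face=down}: mark is dot — passes, so Accepted. {row=3, owner=Eve, mark=star, face=up}: mark is star — passes, so Accepted.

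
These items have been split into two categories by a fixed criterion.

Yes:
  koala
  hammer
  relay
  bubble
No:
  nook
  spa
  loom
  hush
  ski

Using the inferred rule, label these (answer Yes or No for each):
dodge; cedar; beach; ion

The classifier is using: length ≥ 5.
dodge: length 5, has this property → Yes. cedar: length 5, has this property → Yes. beach: length 5, has this property → Yes. ion: length 3, does not pass → No.

Yes, Yes, Yes, No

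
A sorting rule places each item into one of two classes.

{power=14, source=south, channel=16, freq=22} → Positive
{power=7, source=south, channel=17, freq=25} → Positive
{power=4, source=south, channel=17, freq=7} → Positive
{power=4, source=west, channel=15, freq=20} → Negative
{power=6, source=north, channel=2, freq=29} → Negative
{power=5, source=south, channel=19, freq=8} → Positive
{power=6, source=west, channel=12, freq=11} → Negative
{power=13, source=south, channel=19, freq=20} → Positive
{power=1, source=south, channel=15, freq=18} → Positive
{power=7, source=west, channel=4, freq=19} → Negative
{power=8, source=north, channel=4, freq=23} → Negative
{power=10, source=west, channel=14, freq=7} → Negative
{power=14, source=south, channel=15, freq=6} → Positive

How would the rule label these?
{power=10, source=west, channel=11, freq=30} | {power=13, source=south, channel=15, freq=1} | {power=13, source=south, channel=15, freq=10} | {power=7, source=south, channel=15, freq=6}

All 'Positive' examples share one property — source is south — and every 'Negative' example lacks it.
{power=10, source=west, channel=11, freq=30}: source is west — does not fit, so Negative.
{power=13, source=south, channel=15, freq=1}: source is south — has this property, so Positive.
{power=13, source=south, channel=15, freq=10}: source is south — has this property, so Positive.
{power=7, source=south, channel=15, freq=6}: source is south — has this property, so Positive.

Negative, Positive, Positive, Positive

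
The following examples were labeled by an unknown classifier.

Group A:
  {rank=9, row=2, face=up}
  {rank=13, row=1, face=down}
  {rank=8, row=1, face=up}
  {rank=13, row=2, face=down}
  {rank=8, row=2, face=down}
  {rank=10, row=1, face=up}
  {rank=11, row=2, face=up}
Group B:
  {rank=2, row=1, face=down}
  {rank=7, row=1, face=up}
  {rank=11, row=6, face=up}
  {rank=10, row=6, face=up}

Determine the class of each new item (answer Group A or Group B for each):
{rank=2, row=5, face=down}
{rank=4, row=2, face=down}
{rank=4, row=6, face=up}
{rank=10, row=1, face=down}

Group B, Group B, Group B, Group A

Rule: row ≤ 2 AND rank ≥ 8. This holds for each 'Group A' example and fails for each 'Group B' one.
{rank=2, row=5, face=down}: row = 5, rank = 2, doesn't qualify → Group B.
{rank=4, row=2, face=down}: row = 2, rank = 4, doesn't qualify → Group B.
{rank=4, row=6, face=up}: row = 6, rank = 4, doesn't qualify → Group B.
{rank=10, row=1, face=down}: row = 1, rank = 10, passes → Group A.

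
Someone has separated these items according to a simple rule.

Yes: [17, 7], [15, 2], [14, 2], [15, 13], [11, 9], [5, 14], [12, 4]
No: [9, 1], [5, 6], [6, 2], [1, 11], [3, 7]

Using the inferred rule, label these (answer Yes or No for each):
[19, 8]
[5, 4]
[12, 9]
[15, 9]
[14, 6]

All 'Yes' examples share one property — sum ≥ 16 — and every 'No' example lacks it.
[19, 8] — 19+8 = 27, hence Yes. [5, 4] — 5+4 = 9, hence No. [12, 9] — 12+9 = 21, hence Yes. [15, 9] — 15+9 = 24, hence Yes. [14, 6] — 14+6 = 20, hence Yes.

Yes, No, Yes, Yes, Yes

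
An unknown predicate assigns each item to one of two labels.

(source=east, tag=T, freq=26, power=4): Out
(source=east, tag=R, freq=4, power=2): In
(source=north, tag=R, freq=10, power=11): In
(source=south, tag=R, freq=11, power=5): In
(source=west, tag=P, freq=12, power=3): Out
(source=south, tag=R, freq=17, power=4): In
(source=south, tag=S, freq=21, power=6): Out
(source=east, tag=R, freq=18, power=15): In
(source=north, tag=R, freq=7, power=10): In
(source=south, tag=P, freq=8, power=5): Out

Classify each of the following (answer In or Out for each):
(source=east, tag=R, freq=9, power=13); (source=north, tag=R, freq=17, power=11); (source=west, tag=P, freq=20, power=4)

In, In, Out

Looking at the examples, the only property every 'In' case has and every 'Out' case lacks is: tag is R.
(source=east, tag=R, freq=9, power=13): tag is R — meets the rule, so In.
(source=north, tag=R, freq=17, power=11): tag is R — meets the rule, so In.
(source=west, tag=P, freq=20, power=4): tag is P — doesn't qualify, so Out.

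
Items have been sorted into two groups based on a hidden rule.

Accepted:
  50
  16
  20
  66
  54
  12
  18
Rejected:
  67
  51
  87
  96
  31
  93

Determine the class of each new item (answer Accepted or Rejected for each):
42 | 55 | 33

Accepted, Rejected, Rejected

The common property of the 'Accepted' items is: even AND at most 66. No 'Rejected' item has it.
42: Accepted (42 is even, 42 ≤ 66).
55: Rejected (55 is odd, 55 ≤ 66).
33: Rejected (33 is odd, 33 ≤ 66).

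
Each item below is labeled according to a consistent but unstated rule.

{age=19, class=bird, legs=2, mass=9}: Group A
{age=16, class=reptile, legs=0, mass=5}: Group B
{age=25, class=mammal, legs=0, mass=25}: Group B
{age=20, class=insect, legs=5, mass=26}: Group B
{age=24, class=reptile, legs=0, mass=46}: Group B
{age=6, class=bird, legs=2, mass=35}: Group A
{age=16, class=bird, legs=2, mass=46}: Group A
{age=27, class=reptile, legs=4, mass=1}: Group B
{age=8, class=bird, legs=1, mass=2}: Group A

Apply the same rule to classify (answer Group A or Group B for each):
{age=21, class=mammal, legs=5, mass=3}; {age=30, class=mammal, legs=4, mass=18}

The rule appears to be: class is bird.

Group B, Group B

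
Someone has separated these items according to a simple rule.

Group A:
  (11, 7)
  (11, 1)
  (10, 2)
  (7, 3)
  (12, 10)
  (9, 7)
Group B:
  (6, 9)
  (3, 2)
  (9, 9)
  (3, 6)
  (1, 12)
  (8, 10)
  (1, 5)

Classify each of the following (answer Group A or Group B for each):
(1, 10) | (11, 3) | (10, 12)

Group B, Group A, Group B

Rule: first > second AND sum is even. This holds for each 'Group A' example and fails for each 'Group B' one.
(1, 10): 1 < 10, 1+10 = 11, does not satisfy this → Group B.
(11, 3): 11 > 3, 11+3 = 14, fits → Group A.
(10, 12): 10 < 12, 10+12 = 22, does not satisfy this → Group B.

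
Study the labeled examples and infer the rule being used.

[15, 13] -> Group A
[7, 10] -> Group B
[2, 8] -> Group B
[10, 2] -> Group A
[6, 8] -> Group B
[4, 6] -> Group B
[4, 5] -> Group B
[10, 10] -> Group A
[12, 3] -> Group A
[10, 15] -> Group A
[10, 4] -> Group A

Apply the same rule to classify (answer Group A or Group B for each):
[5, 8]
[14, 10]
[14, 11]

The pattern is that an item is 'Group A' exactly when: first ≥ 8.
[5, 8]: Group B (first 5). [14, 10]: Group A (first 14). [14, 11]: Group A (first 14).

Group B, Group A, Group A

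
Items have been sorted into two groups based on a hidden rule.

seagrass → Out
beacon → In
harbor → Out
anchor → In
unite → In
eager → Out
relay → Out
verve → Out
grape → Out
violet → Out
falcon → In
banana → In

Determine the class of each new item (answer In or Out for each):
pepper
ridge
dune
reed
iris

Out, Out, In, Out, Out

Checking candidate rules against both groups, what survives is: contains 'n'.
pepper: Out (no 'n'). ridge: Out (no 'n'). dune: In (has 'n'). reed: Out (no 'n'). iris: Out (no 'n').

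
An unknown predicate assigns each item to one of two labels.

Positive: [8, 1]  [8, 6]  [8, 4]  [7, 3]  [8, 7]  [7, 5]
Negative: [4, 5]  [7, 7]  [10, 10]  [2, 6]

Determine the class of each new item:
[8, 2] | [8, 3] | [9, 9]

Positive, Positive, Negative

The distinguishing property — first > second — holds for all the 'Positive' cases and none of the 'Negative' cases.
[8, 2]: Positive (8 > 2). [8, 3]: Positive (8 > 3). [9, 9]: Negative (9 = 9).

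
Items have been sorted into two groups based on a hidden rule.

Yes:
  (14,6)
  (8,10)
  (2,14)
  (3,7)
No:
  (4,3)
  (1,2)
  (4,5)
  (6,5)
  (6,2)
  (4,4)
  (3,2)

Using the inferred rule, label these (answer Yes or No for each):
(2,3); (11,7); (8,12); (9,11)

No, Yes, Yes, Yes

Every 'Yes' example satisfies: second ≥ 6. None of the 'No' examples do.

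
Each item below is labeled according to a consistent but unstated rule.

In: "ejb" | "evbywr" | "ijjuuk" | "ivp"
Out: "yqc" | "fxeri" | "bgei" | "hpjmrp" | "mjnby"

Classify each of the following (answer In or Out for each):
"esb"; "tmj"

The pattern is that an item is 'In' exactly when: starts with a vowel.

In, Out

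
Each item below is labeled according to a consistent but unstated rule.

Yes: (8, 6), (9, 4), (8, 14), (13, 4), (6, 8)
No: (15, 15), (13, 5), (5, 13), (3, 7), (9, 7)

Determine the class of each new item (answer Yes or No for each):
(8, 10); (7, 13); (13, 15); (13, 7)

Yes, No, No, No

The classifier is using: second is even.
Yes: (8, 10), since second 10. No: (7, 13), since second 13. No: (13, 15), since second 15. No: (13, 7), since second 7.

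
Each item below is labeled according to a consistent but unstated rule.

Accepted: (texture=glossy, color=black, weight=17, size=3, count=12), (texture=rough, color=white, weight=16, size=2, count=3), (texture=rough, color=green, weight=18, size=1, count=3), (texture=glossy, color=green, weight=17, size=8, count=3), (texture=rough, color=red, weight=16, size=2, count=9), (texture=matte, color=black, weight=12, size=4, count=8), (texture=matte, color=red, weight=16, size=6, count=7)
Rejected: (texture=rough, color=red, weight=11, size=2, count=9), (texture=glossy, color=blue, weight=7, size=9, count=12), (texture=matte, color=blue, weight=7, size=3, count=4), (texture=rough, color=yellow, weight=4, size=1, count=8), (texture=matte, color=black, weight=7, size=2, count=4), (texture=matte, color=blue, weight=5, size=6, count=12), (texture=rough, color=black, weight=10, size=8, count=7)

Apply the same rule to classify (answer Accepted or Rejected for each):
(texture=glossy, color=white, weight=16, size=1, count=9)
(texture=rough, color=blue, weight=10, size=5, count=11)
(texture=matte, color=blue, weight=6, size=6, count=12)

Accepted, Rejected, Rejected

The common property of the 'Accepted' items is: weight ≥ 12. No 'Rejected' item has it.
Accepted: (texture=glossy, color=white, weight=16, size=1, count=9), since weight = 16.
Rejected: (texture=rough, color=blue, weight=10, size=5, count=11), since weight = 10.
Rejected: (texture=matte, color=blue, weight=6, size=6, count=12), since weight = 6.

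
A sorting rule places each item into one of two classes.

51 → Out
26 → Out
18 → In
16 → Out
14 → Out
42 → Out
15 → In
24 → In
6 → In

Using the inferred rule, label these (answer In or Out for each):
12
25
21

A rule that fits every label: multiple of 3 AND at most 24 — true of each 'In' example, false of each 'Out' one.

In, Out, In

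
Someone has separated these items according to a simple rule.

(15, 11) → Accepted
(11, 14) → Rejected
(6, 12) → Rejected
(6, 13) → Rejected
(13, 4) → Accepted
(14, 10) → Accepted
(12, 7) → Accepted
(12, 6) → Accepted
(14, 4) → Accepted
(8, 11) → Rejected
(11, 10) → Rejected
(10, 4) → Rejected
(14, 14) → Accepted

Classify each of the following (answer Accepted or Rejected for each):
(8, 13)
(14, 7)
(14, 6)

The rule appears to be: first ≥ 12.
(8, 13) — first 8, hence Rejected.
(14, 7) — first 14, hence Accepted.
(14, 6) — first 14, hence Accepted.

Rejected, Accepted, Accepted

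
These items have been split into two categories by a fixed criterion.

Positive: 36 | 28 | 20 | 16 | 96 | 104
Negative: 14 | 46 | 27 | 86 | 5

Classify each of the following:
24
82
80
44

Positive, Negative, Positive, Positive

Looking at the examples, the only property every 'Positive' case has and every 'Negative' case lacks is: multiple of 4.
Positive: 24, since 24 = 4·6. Negative: 82, since 82 = 4·20 + 2. Positive: 80, since 80 = 4·20. Positive: 44, since 44 = 4·11.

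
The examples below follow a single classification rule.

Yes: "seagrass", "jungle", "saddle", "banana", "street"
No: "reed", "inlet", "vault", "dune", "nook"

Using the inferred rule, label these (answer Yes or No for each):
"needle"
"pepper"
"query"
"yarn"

Yes, Yes, No, No

The common property of the 'Yes' items is: length ≥ 6. No 'No' item has it.
"needle": length 6 — qualifies, so Yes.
"pepper": length 6 — qualifies, so Yes.
"query": length 5 — does not satisfy this, so No.
"yarn": length 4 — does not satisfy this, so No.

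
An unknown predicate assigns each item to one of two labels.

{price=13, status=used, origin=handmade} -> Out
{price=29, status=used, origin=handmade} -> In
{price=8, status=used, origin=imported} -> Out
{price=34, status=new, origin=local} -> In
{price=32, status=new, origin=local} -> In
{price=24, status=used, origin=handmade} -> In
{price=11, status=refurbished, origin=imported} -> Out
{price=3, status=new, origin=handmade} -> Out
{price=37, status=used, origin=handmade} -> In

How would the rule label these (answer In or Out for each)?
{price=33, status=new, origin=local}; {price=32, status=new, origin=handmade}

In, In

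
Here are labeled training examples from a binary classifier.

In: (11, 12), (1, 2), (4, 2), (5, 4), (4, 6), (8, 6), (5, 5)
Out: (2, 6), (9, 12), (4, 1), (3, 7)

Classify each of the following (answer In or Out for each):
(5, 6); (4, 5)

'In' ⟺ |first − second| ≤ 2.

In, In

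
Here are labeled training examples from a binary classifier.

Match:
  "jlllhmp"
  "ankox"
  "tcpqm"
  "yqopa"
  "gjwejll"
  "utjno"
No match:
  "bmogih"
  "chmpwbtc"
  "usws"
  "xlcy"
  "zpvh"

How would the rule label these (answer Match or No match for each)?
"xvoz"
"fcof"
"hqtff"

Looking at the examples, the only property every 'Match' case has and every 'No match' case lacks is: odd length.

No match, No match, Match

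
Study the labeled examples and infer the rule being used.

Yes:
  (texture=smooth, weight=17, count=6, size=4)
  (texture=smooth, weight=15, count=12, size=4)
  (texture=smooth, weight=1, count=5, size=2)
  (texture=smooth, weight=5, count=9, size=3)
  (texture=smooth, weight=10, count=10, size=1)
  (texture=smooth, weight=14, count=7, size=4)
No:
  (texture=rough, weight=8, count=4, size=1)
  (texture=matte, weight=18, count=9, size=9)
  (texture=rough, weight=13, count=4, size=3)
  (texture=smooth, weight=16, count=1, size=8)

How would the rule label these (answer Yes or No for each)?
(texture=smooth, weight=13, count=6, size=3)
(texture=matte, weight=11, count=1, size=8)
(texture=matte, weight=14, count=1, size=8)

Yes, No, No

The rule appears to be: texture is smooth AND size ≤ 4.
Yes: (texture=smooth, weight=13, count=6, size=3), since texture is smooth, size = 3.
No: (texture=matte, weight=11, count=1, size=8), since texture is matte, size = 8.
No: (texture=matte, weight=14, count=1, size=8), since texture is matte, size = 8.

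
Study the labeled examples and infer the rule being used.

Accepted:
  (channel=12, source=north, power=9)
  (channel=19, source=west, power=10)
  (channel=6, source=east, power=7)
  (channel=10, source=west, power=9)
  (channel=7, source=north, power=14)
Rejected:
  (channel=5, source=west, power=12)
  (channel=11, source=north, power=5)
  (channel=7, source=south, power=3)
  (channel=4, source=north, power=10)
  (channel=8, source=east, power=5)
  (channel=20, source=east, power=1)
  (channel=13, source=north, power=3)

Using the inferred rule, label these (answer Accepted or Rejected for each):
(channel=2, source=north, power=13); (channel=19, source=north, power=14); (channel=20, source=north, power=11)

The classifier is using: power ≥ 7 AND channel ≥ 6.

Rejected, Accepted, Accepted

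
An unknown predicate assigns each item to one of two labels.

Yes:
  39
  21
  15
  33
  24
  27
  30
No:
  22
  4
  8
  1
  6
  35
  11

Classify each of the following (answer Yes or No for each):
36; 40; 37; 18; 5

Yes, No, No, Yes, No

Rule: multiple of 3 AND at least 8. This holds for each 'Yes' example and fails for each 'No' one.
36: 36 = 3·12, 36 ≥ 8, passes → Yes. 40: 40 = 3·13 + 1, 40 ≥ 8, fails the rule → No. 37: 37 = 3·12 + 1, 37 ≥ 8, fails the rule → No. 18: 18 = 3·6, 18 ≥ 8, passes → Yes. 5: 5 = 3·1 + 2, 5 < 8, fails the rule → No.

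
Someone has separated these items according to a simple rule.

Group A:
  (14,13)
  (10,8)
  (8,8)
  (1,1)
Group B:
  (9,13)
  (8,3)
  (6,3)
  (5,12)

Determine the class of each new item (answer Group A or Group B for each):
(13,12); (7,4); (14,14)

Group A, Group B, Group A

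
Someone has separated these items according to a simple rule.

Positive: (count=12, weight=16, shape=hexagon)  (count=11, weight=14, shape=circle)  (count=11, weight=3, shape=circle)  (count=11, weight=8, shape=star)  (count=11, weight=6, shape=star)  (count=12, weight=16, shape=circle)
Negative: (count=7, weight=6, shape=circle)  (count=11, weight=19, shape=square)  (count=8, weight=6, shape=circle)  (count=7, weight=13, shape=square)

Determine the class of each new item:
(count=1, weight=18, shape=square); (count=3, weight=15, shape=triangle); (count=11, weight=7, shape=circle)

Negative, Negative, Positive

One predicate separates the groups cleanly: weight ≤ 16 AND count ≥ 11.
Negative: (count=1, weight=18, shape=square), since weight = 18, count = 1.
Negative: (count=3, weight=15, shape=triangle), since weight = 15, count = 3.
Positive: (count=11, weight=7, shape=circle), since weight = 7, count = 11.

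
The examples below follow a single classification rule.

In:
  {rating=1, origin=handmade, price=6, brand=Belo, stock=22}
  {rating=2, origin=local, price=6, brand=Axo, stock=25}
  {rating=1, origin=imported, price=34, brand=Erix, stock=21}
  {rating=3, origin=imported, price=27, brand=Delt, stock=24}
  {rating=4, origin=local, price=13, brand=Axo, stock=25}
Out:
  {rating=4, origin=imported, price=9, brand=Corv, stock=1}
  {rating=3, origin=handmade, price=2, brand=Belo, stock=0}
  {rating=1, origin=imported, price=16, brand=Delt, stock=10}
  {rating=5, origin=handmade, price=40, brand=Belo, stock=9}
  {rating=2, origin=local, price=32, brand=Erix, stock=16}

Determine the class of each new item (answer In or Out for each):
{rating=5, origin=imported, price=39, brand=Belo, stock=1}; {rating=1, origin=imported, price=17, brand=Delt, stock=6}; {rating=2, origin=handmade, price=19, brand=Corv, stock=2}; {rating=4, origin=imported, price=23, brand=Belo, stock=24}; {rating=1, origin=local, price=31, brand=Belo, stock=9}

The pattern is that an item is 'In' exactly when: stock ≥ 21.

Out, Out, Out, In, Out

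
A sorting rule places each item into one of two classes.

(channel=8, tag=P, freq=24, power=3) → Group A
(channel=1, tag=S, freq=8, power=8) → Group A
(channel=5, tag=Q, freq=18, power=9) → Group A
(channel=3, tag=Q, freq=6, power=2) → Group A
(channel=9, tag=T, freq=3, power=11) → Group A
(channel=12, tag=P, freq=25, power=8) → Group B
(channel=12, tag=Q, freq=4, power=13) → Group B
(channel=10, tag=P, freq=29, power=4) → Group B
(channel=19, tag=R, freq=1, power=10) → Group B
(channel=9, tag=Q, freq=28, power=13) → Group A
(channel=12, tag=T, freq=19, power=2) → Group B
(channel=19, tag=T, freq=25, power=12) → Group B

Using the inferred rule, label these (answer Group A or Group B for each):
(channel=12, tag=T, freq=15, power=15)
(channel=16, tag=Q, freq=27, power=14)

Group B, Group B

'Group A' ⟺ channel ≤ 9.
(channel=12, tag=T, freq=15, power=15): channel = 12 — fails the rule, so Group B.
(channel=16, tag=Q, freq=27, power=14): channel = 16 — fails the rule, so Group B.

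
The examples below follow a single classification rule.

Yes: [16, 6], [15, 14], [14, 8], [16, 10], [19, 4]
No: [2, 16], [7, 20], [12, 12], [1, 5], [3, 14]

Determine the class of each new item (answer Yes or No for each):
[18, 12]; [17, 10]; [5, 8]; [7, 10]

The classifier is using: first > second.
[18, 12]: 18 > 12, has this property → Yes. [17, 10]: 17 > 10, has this property → Yes. [5, 8]: 5 < 8, doesn't qualify → No. [7, 10]: 7 < 10, doesn't qualify → No.

Yes, Yes, No, No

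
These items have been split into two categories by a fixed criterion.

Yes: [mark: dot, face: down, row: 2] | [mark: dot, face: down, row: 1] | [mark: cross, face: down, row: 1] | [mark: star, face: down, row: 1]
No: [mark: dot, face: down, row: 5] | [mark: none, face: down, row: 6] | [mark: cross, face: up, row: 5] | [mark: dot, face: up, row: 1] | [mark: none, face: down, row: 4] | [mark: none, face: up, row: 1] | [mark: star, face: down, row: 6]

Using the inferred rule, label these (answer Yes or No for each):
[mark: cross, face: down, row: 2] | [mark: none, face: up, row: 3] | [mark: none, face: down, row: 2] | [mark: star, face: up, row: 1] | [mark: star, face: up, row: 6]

Every 'Yes' example satisfies: face is down AND row ≤ 2. None of the 'No' examples do.

Yes, No, Yes, No, No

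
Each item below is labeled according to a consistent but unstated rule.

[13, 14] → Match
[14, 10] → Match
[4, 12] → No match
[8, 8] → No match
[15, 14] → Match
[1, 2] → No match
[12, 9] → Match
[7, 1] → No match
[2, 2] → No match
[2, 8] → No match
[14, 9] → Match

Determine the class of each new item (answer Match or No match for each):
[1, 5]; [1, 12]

No match, No match

Every 'Match' example satisfies: sum ≥ 21. None of the 'No match' examples do.
[1, 5] → 1+5 = 6 → No match. [1, 12] → 1+12 = 13 → No match.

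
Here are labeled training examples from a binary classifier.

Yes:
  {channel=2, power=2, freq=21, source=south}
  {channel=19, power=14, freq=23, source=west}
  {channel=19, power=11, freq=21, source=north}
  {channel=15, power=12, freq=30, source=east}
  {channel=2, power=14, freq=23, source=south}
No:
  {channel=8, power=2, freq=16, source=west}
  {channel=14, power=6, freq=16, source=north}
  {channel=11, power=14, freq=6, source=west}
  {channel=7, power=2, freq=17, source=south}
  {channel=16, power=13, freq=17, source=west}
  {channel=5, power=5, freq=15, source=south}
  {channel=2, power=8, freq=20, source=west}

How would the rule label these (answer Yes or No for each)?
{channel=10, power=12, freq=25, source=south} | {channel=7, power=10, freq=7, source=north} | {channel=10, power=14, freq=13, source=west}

Rule: freq ≥ 21. This holds for each 'Yes' example and fails for each 'No' one.
{channel=10, power=12, freq=25, source=south} — freq = 25, hence Yes. {channel=7, power=10, freq=7, source=north} — freq = 7, hence No. {channel=10, power=14, freq=13, source=west} — freq = 13, hence No.

Yes, No, No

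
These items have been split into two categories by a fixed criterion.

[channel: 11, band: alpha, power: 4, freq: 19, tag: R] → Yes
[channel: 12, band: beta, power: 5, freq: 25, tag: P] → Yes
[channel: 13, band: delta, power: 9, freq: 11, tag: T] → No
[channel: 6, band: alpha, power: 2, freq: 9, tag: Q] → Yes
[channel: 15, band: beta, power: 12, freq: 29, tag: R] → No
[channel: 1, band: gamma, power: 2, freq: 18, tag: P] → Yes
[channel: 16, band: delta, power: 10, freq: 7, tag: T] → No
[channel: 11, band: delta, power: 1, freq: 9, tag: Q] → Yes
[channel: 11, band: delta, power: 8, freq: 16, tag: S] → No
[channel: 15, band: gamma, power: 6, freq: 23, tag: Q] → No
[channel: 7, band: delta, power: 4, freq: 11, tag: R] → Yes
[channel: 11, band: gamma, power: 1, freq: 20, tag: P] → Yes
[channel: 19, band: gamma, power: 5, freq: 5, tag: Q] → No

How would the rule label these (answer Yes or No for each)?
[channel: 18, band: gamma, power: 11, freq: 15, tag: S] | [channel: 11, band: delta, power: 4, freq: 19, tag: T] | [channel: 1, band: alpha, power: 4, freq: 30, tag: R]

No, Yes, Yes

The rule appears to be: tag is P OR power ≤ 4.
[channel: 18, band: gamma, power: 11, freq: 15, tag: S] → tag is S, power = 11 → No.
[channel: 11, band: delta, power: 4, freq: 19, tag: T] → tag is T, power = 4 → Yes.
[channel: 1, band: alpha, power: 4, freq: 30, tag: R] → tag is R, power = 4 → Yes.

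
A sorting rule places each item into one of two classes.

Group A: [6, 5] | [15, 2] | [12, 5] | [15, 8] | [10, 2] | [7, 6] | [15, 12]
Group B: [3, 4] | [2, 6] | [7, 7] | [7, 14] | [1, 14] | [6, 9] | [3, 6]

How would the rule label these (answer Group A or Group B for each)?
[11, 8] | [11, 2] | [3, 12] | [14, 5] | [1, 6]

Group A, Group A, Group B, Group A, Group B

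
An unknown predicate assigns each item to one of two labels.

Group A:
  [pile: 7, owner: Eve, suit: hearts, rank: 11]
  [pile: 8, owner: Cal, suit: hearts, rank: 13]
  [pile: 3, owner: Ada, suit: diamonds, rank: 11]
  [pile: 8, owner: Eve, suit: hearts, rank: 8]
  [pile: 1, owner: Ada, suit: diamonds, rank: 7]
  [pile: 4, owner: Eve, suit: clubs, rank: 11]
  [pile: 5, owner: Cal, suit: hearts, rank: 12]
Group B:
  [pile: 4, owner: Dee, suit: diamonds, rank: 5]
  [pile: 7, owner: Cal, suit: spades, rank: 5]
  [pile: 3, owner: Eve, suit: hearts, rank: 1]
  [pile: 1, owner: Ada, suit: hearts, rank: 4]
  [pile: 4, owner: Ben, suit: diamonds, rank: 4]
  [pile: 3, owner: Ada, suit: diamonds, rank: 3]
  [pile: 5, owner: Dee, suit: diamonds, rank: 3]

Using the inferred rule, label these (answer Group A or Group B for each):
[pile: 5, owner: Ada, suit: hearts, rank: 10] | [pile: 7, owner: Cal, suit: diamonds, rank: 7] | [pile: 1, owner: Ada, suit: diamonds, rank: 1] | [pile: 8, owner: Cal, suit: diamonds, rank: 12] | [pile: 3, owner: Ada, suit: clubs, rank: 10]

Group A, Group A, Group B, Group A, Group A

Every 'Group A' example satisfies: rank ≥ 7. None of the 'Group B' examples do.
[pile: 5, owner: Ada, suit: hearts, rank: 10]: Group A (rank = 10).
[pile: 7, owner: Cal, suit: diamonds, rank: 7]: Group A (rank = 7).
[pile: 1, owner: Ada, suit: diamonds, rank: 1]: Group B (rank = 1).
[pile: 8, owner: Cal, suit: diamonds, rank: 12]: Group A (rank = 12).
[pile: 3, owner: Ada, suit: clubs, rank: 10]: Group A (rank = 10).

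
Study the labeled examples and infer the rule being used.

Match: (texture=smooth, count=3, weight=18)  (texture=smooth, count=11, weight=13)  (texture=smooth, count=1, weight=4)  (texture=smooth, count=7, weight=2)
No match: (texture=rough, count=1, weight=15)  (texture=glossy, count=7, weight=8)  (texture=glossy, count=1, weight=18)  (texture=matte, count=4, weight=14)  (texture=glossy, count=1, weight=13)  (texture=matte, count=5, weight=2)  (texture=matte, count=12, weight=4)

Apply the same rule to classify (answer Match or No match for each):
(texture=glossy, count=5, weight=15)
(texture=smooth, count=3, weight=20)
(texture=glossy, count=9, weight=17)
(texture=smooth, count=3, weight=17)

No match, Match, No match, Match

The distinguishing property — texture is smooth — holds for all the 'Match' cases and none of the 'No match' cases.
No match: (texture=glossy, count=5, weight=15), since texture is glossy. Match: (texture=smooth, count=3, weight=20), since texture is smooth. No match: (texture=glossy, count=9, weight=17), since texture is glossy. Match: (texture=smooth, count=3, weight=17), since texture is smooth.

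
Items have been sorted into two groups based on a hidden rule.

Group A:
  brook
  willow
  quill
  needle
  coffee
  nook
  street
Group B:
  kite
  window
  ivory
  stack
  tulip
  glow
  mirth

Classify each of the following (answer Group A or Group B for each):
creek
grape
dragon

The distinguishing property — has a double letter — holds for all the 'Group A' cases and none of the 'Group B' cases.

Group A, Group B, Group B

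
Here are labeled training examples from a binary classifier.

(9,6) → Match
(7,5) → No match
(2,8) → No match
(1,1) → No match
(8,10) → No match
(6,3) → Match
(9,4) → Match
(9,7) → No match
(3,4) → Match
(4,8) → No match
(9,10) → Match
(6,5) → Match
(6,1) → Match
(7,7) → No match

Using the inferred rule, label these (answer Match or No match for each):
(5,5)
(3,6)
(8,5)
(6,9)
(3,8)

One predicate separates the groups cleanly: sum is odd.
(5,5) → 5+5 = 10 → No match.
(3,6) → 3+6 = 9 → Match.
(8,5) → 8+5 = 13 → Match.
(6,9) → 6+9 = 15 → Match.
(3,8) → 3+8 = 11 → Match.

No match, Match, Match, Match, Match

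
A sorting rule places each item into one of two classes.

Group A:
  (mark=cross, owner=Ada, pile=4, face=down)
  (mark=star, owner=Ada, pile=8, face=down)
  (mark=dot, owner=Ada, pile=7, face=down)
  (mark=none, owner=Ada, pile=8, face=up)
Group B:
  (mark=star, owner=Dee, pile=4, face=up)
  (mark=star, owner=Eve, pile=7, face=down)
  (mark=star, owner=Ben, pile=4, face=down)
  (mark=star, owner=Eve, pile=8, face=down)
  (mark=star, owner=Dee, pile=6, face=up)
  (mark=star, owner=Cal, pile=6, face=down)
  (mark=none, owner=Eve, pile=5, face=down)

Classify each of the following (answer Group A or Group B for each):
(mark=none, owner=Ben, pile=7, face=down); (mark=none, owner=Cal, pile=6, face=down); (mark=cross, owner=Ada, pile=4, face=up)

Group B, Group B, Group A

Checking candidate rules against both groups, what survives is: owner is Ada.
(mark=none, owner=Ben, pile=7, face=down) → owner is Ben → Group B. (mark=none, owner=Cal, pile=6, face=down) → owner is Cal → Group B. (mark=cross, owner=Ada, pile=4, face=up) → owner is Ada → Group A.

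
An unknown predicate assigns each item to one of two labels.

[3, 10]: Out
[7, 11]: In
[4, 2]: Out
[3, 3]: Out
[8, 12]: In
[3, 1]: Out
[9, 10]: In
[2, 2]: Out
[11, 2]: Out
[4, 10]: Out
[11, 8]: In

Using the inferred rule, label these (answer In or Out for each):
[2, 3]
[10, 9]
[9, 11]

A rule that fits every label: sum ≥ 18 — true of each 'In' example, false of each 'Out' one.
[2, 3]: 2+3 = 5 — does not fit, so Out. [10, 9]: 10+9 = 19 — checks out, so In. [9, 11]: 9+11 = 20 — checks out, so In.

Out, In, In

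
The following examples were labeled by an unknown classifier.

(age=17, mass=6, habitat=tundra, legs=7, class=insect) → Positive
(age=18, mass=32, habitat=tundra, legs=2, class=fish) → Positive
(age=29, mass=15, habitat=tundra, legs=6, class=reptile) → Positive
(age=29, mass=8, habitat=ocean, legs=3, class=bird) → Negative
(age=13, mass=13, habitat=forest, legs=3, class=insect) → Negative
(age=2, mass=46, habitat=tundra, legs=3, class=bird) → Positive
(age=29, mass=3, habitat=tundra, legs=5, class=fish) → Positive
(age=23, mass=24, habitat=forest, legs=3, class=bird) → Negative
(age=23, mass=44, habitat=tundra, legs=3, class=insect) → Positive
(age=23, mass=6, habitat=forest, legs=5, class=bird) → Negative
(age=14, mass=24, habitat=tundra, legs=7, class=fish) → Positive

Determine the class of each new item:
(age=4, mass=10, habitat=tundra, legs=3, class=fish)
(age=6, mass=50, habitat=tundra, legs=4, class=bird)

Positive, Positive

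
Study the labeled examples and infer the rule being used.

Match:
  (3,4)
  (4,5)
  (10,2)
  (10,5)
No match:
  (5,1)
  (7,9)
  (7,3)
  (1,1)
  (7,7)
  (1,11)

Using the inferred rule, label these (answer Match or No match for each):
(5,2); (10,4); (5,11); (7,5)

Match, Match, No match, No match

Every 'Match' example satisfies: product is even. None of the 'No match' examples do.
(5,2): 5·2 = 10 — qualifies, so Match. (10,4): 10·4 = 40 — qualifies, so Match. (5,11): 5·11 = 55 — doesn't qualify, so No match. (7,5): 7·5 = 35 — doesn't qualify, so No match.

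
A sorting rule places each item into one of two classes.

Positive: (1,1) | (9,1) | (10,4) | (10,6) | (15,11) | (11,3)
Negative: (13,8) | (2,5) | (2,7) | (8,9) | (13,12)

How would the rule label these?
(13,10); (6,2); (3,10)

Negative, Positive, Negative

The classifier is using: sum is even.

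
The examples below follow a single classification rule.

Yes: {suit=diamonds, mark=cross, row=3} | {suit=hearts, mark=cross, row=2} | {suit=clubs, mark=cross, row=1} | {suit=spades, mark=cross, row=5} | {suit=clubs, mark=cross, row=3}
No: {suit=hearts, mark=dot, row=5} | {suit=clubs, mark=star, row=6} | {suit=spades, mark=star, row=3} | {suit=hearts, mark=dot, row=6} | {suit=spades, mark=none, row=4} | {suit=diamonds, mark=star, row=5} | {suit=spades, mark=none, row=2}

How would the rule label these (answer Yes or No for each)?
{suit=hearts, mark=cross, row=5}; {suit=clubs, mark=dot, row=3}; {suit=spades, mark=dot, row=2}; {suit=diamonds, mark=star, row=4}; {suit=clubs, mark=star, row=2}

Yes, No, No, No, No

Checking candidate rules against both groups, what survives is: mark is cross.
Yes: {suit=hearts, mark=cross, row=5}, since mark is cross. No: {suit=clubs, mark=dot, row=3}, since mark is dot. No: {suit=spades, mark=dot, row=2}, since mark is dot. No: {suit=diamonds, mark=star, row=4}, since mark is star. No: {suit=clubs, mark=star, row=2}, since mark is star.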